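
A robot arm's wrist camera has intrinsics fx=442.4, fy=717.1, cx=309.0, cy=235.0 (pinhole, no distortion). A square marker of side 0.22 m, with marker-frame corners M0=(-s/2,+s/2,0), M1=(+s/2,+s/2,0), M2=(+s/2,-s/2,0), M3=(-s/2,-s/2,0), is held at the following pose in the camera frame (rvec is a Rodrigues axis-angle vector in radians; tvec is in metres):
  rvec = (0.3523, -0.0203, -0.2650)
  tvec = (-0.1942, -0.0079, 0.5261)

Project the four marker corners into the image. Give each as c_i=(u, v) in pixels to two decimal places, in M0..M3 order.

c0=(96.26, 387.06) c1=(261.53, 315.51) c2=(203.42, 34.11) c3=(13.40, 119.98)

Intrinsics K: fx=442.4, fy=717.1, cx=309.0, cy=235.0
Marker side s = 0.22 m; corners in marker frame (Z=0):
  M0 = (-0.1100, +0.1100, 0)
  M1 = (+0.1100, +0.1100, 0)
  M2 = (+0.1100, -0.1100, 0)
  M3 = (-0.1100, -0.1100, 0)
rvec = (0.3523, -0.0203, -0.2650), |rvec| = θ = 0.44131 rad = 25.285°
Rodrigues: sinθ=0.42712, 1−cosθ=0.09581; R = I + sinθ·[k]× + (1−cosθ)·[k]×²:
    [+0.96525 +0.25296 -0.06557]
    [-0.26000 +0.90440 -0.33833]
    [-0.02628 +0.34362 +0.93874]
t = (-0.1942, -0.0079, 0.5261) m
M0: Pc = R·M0+t = (-0.27255, +0.12018, +0.56679); u = 442.4·(-0.27255)/0.56679 + 309.0 = 96.2634, v = 717.1·(+0.12018)/0.56679 + 235.0 = 387.0560
M1: Pc = R·M1+t = (-0.06020, +0.06298, +0.56101); u = 442.4·(-0.06020)/0.56101 + 309.0 = 261.5303, v = 717.1·(+0.06298)/0.56101 + 235.0 = 315.5079
M2: Pc = R·M2+t = (-0.11585, -0.13598, +0.48541); u = 442.4·(-0.11585)/0.48541 + 309.0 = 203.4166, v = 717.1·(-0.13598)/0.48541 + 235.0 = 34.1107
M3: Pc = R·M3+t = (-0.32820, -0.07878, +0.49119); u = 442.4·(-0.32820)/0.49119 + 309.0 = 13.3983, v = 717.1·(-0.07878)/0.49119 + 235.0 = 119.9824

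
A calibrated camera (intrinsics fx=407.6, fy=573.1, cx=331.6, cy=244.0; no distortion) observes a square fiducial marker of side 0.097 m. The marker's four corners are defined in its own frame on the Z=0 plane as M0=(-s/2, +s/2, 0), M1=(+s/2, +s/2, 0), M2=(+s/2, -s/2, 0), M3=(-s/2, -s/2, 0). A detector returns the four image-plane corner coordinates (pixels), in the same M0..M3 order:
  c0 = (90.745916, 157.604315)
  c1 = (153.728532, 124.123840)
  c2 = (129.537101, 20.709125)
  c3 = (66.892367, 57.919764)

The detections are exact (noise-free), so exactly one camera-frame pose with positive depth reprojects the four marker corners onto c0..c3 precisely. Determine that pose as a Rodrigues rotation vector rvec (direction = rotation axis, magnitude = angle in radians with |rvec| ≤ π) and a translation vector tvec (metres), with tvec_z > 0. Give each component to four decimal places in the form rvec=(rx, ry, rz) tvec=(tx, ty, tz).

Intrinsics K: fx=407.6, fy=573.1, cx=331.6, cy=244.0
Marker side s = 0.097 m; corners in marker frame (Z=0):
  M0 = (-0.0485, +0.0485, 0)
  M1 = (+0.0485, +0.0485, 0)
  M2 = (+0.0485, -0.0485, 0)
  M3 = (-0.0485, -0.0485, 0)
Detected image corners:
  c0 = (90.745916, 157.604315) px
  c1 = (153.728532, 124.123840) px
  c2 = (129.537101, 20.709125) px
  c3 = (66.892367, 57.919764) px
Planar DLT: solve 8×8 A·h = b for H (H[2,2]=1):
  H  [+608.85534 +256.31848 +109.73692]
  H  [-395.95594 +1053.68131 +90.58454]
  H  [-0.35123 +0.07887 +1.00000]
B = K⁻¹H; ‖b₁‖=1.892897, ‖b₂‖=1.892897; λ = 2/(‖b₁‖+‖b₂‖) = 0.528291, sign → tz>0 ⇒ λ=+0.528291
r₁ = λ·B[:,0] = (+0.94009,-0.28600,-0.18555); r₂ = λ·B[:,1] = (+0.29832,+0.95356,+0.04167)
r₃ = r₁×r₂ = (+0.16502,-0.09452,+0.98175); SVD([r₁ r₂ r₃]) → R = UVᵀ:
  R  [+0.94009 +0.29832 +0.16502]
  R  [-0.28600 +0.95356 -0.09452]
  R  [-0.18555 +0.04167 +0.98175]
t = (-0.28756, -0.14142, +0.52829) m
tr R = 2.875401; θ = arccos((tr R − 1)/2) = 0.354845 rad = 20.331°
axis k = ((R−Rᵀ)₃₂, (R−Rᵀ)₁₃, (R−Rᵀ)₂₁) / (2 sinθ) = (+0.195989, +0.504500, -0.840873)
rvec = θ·k = (+0.069546, +0.179019, -0.298379)

rvec=(0.0695, 0.1790, -0.2984) tvec=(-0.2876, -0.1414, 0.5283)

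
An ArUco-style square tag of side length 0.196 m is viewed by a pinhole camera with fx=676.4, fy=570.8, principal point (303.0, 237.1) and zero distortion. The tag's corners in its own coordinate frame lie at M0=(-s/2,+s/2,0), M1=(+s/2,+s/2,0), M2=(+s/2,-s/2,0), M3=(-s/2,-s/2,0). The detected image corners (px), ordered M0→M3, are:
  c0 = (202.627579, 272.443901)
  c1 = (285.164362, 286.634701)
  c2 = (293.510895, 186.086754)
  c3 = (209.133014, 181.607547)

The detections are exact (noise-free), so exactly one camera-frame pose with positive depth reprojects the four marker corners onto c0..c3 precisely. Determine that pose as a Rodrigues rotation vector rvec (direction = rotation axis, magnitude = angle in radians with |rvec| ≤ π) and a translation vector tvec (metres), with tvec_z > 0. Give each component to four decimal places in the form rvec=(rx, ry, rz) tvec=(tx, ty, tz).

Intrinsics K: fx=676.4, fy=570.8, cx=303.0, cy=237.1
Marker side s = 0.196 m; corners in marker frame (Z=0):
  M0 = (-0.0980, +0.0980, 0)
  M1 = (+0.0980, +0.0980, 0)
  M2 = (+0.0980, -0.0980, 0)
  M3 = (-0.0980, -0.0980, 0)
Detected image corners:
  c0 = (202.627579, 272.443901) px
  c1 = (285.164362, 286.634701) px
  c2 = (293.510895, 186.086754) px
  c3 = (209.133014, 181.607547) px
Planar DLT: solve 8×8 A·h = b for H (H[2,2]=1):
  H  [+295.96964 -21.32707 +245.44121]
  H  [-73.67173 +502.22284 +231.76247]
  H  [-0.52422 +0.06591 +1.00000]
B = K⁻¹H; ‖b₁‖=0.857202, ‖b₂‖=0.857202; λ = 2/(‖b₁‖+‖b₂‖) = 1.166586, sign → tz>0 ⇒ λ=+1.166586
r₁ = λ·B[:,0] = (+0.78441,+0.10346,-0.61155); r₂ = λ·B[:,1] = (-0.07123,+0.99449,+0.07689)
r₃ = r₁×r₂ = (+0.61614,-0.01675,+0.78746); SVD([r₁ r₂ r₃]) → R = UVᵀ:
  R  [+0.78441 -0.07123 +0.61614]
  R  [+0.10346 +0.99449 -0.01675]
  R  [-0.61155 +0.07689 +0.78746]
t = (-0.09927, -0.01091, +1.16659) m
tr R = 2.566361; θ = arccos((tr R − 1)/2) = 0.671032 rad = 38.447°
axis k = ((R−Rᵀ)₃₂, (R−Rᵀ)₁₃, (R−Rᵀ)₂₁) / (2 sinθ) = (+0.075298, +0.987218, +0.140468)
rvec = θ·k = (+0.050527, +0.662455, +0.094259)

rvec=(0.0505, 0.6625, 0.0943) tvec=(-0.0993, -0.0109, 1.1666)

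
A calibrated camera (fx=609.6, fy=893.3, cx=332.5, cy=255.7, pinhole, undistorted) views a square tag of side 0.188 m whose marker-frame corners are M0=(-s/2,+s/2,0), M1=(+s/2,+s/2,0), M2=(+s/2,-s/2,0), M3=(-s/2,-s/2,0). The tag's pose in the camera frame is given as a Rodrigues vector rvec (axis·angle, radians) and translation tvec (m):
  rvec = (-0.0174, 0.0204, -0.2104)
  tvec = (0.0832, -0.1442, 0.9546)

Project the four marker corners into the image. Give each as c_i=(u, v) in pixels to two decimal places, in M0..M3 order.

c0=(339.46, 225.15) c1=(457.31, 188.13) c2=(431.79, 16.39) c3=(314.48, 53.89)

Intrinsics K: fx=609.6, fy=893.3, cx=332.5, cy=255.7
Marker side s = 0.188 m; corners in marker frame (Z=0):
  M0 = (-0.0940, +0.0940, 0)
  M1 = (+0.0940, +0.0940, 0)
  M2 = (+0.0940, -0.0940, 0)
  M3 = (-0.0940, -0.0940, 0)
rvec = (-0.0174, 0.0204, -0.2104), |rvec| = θ = 0.21210 rad = 12.153°
Rodrigues: sinθ=0.21051, 1−cosθ=0.02241; R = I + sinθ·[k]× + (1−cosθ)·[k]×²:
    [+0.97774 +0.20865 +0.02207]
    [-0.20900 +0.97780 +0.01513]
    [-0.01842 -0.01941 +0.99964]
t = (0.0832, -0.1442, 0.9546) m
M0: Pc = R·M0+t = (+0.01091, -0.03264, +0.95451); u = 609.6·(+0.01091)/0.95451 + 332.5 = 339.4647, v = 893.3·(-0.03264)/0.95451 + 255.7 = 225.1523
M1: Pc = R·M1+t = (+0.19472, -0.07193, +0.95104); u = 609.6·(+0.19472)/0.95104 + 332.5 = 457.3121, v = 893.3·(-0.07193)/0.95104 + 255.7 = 188.1343
M2: Pc = R·M2+t = (+0.15549, -0.25576, +0.95469); u = 609.6·(+0.15549)/0.95469 + 332.5 = 431.7880, v = 893.3·(-0.25576)/0.95469 + 255.7 = 16.3876
M3: Pc = R·M3+t = (-0.02832, -0.21647, +0.95816); u = 609.6·(-0.02832)/0.95816 + 332.5 = 314.4817, v = 893.3·(-0.21647)/0.95816 + 255.7 = 53.8856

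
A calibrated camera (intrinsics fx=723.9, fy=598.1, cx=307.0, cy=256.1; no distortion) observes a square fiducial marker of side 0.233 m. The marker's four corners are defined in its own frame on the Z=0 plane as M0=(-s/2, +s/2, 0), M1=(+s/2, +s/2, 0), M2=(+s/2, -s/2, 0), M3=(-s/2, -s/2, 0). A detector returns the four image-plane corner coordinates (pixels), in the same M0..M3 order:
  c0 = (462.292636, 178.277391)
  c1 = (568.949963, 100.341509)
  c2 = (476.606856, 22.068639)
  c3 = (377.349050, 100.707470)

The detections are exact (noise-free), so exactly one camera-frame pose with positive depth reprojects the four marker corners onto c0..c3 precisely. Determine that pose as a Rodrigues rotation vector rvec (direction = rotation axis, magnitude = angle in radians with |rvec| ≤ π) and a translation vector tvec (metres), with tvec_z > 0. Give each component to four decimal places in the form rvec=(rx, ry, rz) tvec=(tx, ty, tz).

rvec=(-0.0964, 0.2985, -0.7059) tvec=(0.2848, -0.3302, 1.2696)

Intrinsics K: fx=723.9, fy=598.1, cx=307.0, cy=256.1
Marker side s = 0.233 m; corners in marker frame (Z=0):
  M0 = (-0.1165, +0.1165, 0)
  M1 = (+0.1165, +0.1165, 0)
  M2 = (+0.1165, -0.1165, 0)
  M3 = (-0.1165, -0.1165, 0)
Detected image corners:
  c0 = (462.292636, 178.277391) px
  c1 = (568.949963, 100.341509) px
  c2 = (476.606856, 22.068639) px
  c3 = (377.349050, 100.707470) px
Planar DLT: solve 8×8 A·h = b for H (H[2,2]=1):
  H  [+353.50684 +310.57375 +469.41689]
  H  [-354.78097 +319.59074 +100.53162]
  H  [-0.18693 -0.14752 +1.00000]
B = K⁻¹H; ‖b₁‖=0.787678, ‖b₂‖=0.787678; λ = 2/(‖b₁‖+‖b₂‖) = 1.269555, sign → tz>0 ⇒ λ=+1.269555
r₁ = λ·B[:,0] = (+0.72061,-0.65146,-0.23731); r₂ = λ·B[:,1] = (+0.62410,+0.75857,-0.18728)
r₃ = r₁×r₂ = (+0.30202,-0.01315,+0.95321); SVD([r₁ r₂ r₃]) → R = UVᵀ:
  R  [+0.72061 +0.62410 +0.30202]
  R  [-0.65146 +0.75857 -0.01315]
  R  [-0.23731 -0.18728 +0.95321]
t = (+0.28484, -0.33022, +1.26956) m
tr R = 2.432392; θ = arccos((tr R − 1)/2) = 0.772460 rad = 44.259°
axis k = ((R−Rᵀ)₃₂, (R−Rᵀ)₁₃, (R−Rᵀ)₂₁) / (2 sinθ) = (-0.124751, +0.386400, -0.913856)
rvec = θ·k = (-0.096366, +0.298478, -0.705917)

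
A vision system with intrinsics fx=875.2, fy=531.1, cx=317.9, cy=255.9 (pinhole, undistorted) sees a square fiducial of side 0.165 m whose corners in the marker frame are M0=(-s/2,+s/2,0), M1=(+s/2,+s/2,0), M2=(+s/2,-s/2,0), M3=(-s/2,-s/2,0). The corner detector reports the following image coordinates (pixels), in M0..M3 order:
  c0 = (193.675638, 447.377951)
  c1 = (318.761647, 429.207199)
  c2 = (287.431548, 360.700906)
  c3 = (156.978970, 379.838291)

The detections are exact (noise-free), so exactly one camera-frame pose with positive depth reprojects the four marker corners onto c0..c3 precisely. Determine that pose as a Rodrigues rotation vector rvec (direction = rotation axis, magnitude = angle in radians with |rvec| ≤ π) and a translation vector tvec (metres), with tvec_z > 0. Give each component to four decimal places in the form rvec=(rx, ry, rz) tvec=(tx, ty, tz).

rvec=(0.2881, -0.0181, -0.2410) tvec=(-0.0982, 0.3078, 1.0964)

Intrinsics K: fx=875.2, fy=531.1, cx=317.9, cy=255.9
Marker side s = 0.165 m; corners in marker frame (Z=0):
  M0 = (-0.0825, +0.0825, 0)
  M1 = (+0.0825, +0.0825, 0)
  M2 = (+0.0825, -0.0825, 0)
  M3 = (-0.0825, -0.0825, 0)
Detected image corners:
  c0 = (193.675638, 447.377951) px
  c1 = (318.761647, 429.207199) px
  c2 = (287.431548, 360.700906) px
  c3 = (156.978970, 379.838291) px
Planar DLT: solve 8×8 A·h = b for H (H[2,2]=1):
  H  [+770.37502 +268.02367 +239.49465]
  H  [-119.13983 +516.80615 +405.01842]
  H  [-0.01521 +0.25861 +1.00000]
B = K⁻¹H; ‖b₁‖=0.912071, ‖b₂‖=0.912071; λ = 2/(‖b₁‖+‖b₂‖) = 1.096405, sign → tz>0 ⇒ λ=+1.096405
r₁ = λ·B[:,0] = (+0.97114,-0.23792,-0.01667); r₂ = λ·B[:,1] = (+0.23278,+0.93028,+0.28354)
r₃ = r₁×r₂ = (-0.05195,-0.27923,+0.95882); SVD([r₁ r₂ r₃]) → R = UVᵀ:
  R  [+0.97114 +0.23278 -0.05195]
  R  [-0.23792 +0.93028 -0.27923]
  R  [-0.01667 +0.28354 +0.95882]
t = (-0.09822, +0.30784, +1.09641) m
tr R = 2.860239; θ = arccos((tr R − 1)/2) = 0.376059 rad = 21.547°
axis k = ((R−Rᵀ)₃₂, (R−Rᵀ)₁₃, (R−Rᵀ)₂₁) / (2 sinθ) = (+0.766181, -0.048029, -0.640827)
rvec = θ·k = (+0.288129, -0.018062, -0.240988)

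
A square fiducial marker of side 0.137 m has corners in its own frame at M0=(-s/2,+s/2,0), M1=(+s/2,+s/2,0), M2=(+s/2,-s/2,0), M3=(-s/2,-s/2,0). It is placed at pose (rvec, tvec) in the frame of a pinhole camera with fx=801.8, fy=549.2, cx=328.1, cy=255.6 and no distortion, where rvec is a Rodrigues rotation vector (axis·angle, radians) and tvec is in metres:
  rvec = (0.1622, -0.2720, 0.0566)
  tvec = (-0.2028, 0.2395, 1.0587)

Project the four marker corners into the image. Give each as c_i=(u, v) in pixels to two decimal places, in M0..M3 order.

c0=(118.97, 414.89) c1=(223.26, 411.77) c2=(229.19, 345.33) c3=(123.02, 346.11)

Intrinsics K: fx=801.8, fy=549.2, cx=328.1, cy=255.6
Marker side s = 0.137 m; corners in marker frame (Z=0):
  M0 = (-0.0685, +0.0685, 0)
  M1 = (+0.0685, +0.0685, 0)
  M2 = (+0.0685, -0.0685, 0)
  M3 = (-0.0685, -0.0685, 0)
rvec = (0.1622, -0.2720, 0.0566), |rvec| = θ = 0.32171 rad = 18.433°
Rodrigues: sinθ=0.31619, 1−cosθ=0.05130; R = I + sinθ·[k]× + (1−cosθ)·[k]×²:
    [+0.96174 -0.07750 -0.26278]
    [+0.03376 +0.98537 -0.16705]
    [+0.27188 +0.15179 +0.95028]
t = (-0.2028, 0.2395, 1.0587) m
M0: Pc = R·M0+t = (-0.27399, +0.30469, +1.05047); u = 801.8·(-0.27399)/1.05047 + 328.1 = 118.9720, v = 549.2·(+0.30469)/1.05047 + 255.6 = 414.8932
M1: Pc = R·M1+t = (-0.14223, +0.30931, +1.08772); u = 801.8·(-0.14223)/1.08772 + 328.1 = 223.2573, v = 549.2·(+0.30931)/1.08772 + 255.6 = 411.7735
M2: Pc = R·M2+t = (-0.13161, +0.17431, +1.06693); u = 801.8·(-0.13161)/1.06693 + 328.1 = 229.1928, v = 549.2·(+0.17431)/1.06693 + 255.6 = 345.3284
M3: Pc = R·M3+t = (-0.26337, +0.16969, +1.02968); u = 801.8·(-0.26337)/1.02968 + 328.1 = 123.0162, v = 549.2·(+0.16969)/1.02968 + 255.6 = 346.1074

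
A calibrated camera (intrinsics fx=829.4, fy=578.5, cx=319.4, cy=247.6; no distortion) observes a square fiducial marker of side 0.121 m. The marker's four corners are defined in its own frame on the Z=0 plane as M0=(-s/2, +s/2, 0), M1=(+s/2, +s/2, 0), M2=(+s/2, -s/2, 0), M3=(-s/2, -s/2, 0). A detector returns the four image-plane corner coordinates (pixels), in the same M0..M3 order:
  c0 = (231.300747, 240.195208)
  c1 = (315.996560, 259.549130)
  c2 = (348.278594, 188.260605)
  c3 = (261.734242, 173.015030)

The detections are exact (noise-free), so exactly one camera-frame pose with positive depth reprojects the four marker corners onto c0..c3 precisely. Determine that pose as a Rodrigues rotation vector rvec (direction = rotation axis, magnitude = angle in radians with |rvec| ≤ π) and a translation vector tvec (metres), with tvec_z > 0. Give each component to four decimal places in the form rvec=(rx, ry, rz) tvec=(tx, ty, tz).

rvec=(-0.0764, 0.4886, 0.2994) tvec=(-0.0365, -0.0544, 0.9649)

Intrinsics K: fx=829.4, fy=578.5, cx=319.4, cy=247.6
Marker side s = 0.121 m; corners in marker frame (Z=0):
  M0 = (-0.0605, +0.0605, 0)
  M1 = (+0.0605, +0.0605, 0)
  M2 = (+0.0605, -0.0605, 0)
  M3 = (-0.0605, -0.0605, 0)
Detected image corners:
  c0 = (231.300747, 240.195208) px
  c1 = (315.996560, 259.549130) px
  c2 = (348.278594, 188.260605) px
  c3 = (261.734242, 173.015030) px
Planar DLT: solve 8×8 A·h = b for H (H[2,2]=1):
  H  [+565.79325 -259.24128 +288.05909]
  H  [+37.46675 +571.44866 +214.99623]
  H  [-0.49014 -0.00108 +1.00000]
B = K⁻¹H; ‖b₁‖=1.036399, ‖b₂‖=1.036399; λ = 2/(‖b₁‖+‖b₂‖) = 0.964879, sign → tz>0 ⇒ λ=+0.964879
r₁ = λ·B[:,0] = (+0.84034,+0.26491,-0.47293); r₂ = λ·B[:,1] = (-0.30119,+0.95356,-0.00104)
r₃ = r₁×r₂ = (+0.45069,+0.14332,+0.88110); SVD([r₁ r₂ r₃]) → R = UVᵀ:
  R  [+0.84034 -0.30119 +0.45069]
  R  [+0.26491 +0.95356 +0.14332]
  R  [-0.47293 -0.00104 +0.88110]
t = (-0.03646, -0.05438, +0.96488) m
tr R = 2.675003; θ = arccos((tr R − 1)/2) = 0.578102 rad = 33.123°
axis k = ((R−Rᵀ)₃₂, (R−Rᵀ)₁₃, (R−Rᵀ)₂₁) / (2 sinθ) = (-0.132091, +0.845129, +0.517985)
rvec = θ·k = (-0.076362, +0.488571, +0.299448)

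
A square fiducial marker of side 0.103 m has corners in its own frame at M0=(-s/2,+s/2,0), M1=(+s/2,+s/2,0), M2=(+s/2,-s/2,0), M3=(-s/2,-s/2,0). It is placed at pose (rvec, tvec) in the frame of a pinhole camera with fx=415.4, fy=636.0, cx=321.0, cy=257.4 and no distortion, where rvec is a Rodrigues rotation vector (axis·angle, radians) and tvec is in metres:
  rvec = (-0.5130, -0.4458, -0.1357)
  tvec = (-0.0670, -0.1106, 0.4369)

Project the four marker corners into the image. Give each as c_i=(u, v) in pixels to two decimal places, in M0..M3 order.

Intrinsics K: fx=415.4, fy=636.0, cx=321.0, cy=257.4
Marker side s = 0.103 m; corners in marker frame (Z=0):
  M0 = (-0.0515, +0.0515, 0)
  M1 = (+0.0515, +0.0515, 0)
  M2 = (+0.0515, -0.0515, 0)
  M3 = (-0.0515, -0.0515, 0)
rvec = (-0.5130, -0.4458, -0.1357), |rvec| = θ = 0.69305 rad = 39.709°
Rodrigues: sinθ=0.63889, 1−cosθ=0.23070; R = I + sinθ·[k]× + (1−cosθ)·[k]×²:
    [+0.89570 +0.23494 -0.37752]
    [-0.01525 +0.86475 +0.50196]
    [+0.44440 -0.44385 +0.77814]
t = (-0.0670, -0.1106, 0.4369) m
M0: Pc = R·M0+t = (-0.10103, -0.06528, +0.39116); u = 415.4·(-0.10103)/0.39116 + 321.0 = 213.7087, v = 636.0·(-0.06528)/0.39116 + 257.4 = 151.2583
M1: Pc = R·M1+t = (-0.00877, -0.06685, +0.43693); u = 415.4·(-0.00877)/0.43693 + 321.0 = 312.6601, v = 636.0·(-0.06685)/0.43693 + 257.4 = 160.0911
M2: Pc = R·M2+t = (-0.03297, -0.15592, +0.48264); u = 415.4·(-0.03297)/0.48264 + 321.0 = 292.6229, v = 636.0·(-0.15592)/0.48264 + 257.4 = 51.9377
M3: Pc = R·M3+t = (-0.12523, -0.15435, +0.43687); u = 415.4·(-0.12523)/0.43687 + 321.0 = 201.9270, v = 636.0·(-0.15435)/0.43687 + 257.4 = 32.6975

c0=(213.71, 151.26) c1=(312.66, 160.09) c2=(292.62, 51.94) c3=(201.93, 32.70)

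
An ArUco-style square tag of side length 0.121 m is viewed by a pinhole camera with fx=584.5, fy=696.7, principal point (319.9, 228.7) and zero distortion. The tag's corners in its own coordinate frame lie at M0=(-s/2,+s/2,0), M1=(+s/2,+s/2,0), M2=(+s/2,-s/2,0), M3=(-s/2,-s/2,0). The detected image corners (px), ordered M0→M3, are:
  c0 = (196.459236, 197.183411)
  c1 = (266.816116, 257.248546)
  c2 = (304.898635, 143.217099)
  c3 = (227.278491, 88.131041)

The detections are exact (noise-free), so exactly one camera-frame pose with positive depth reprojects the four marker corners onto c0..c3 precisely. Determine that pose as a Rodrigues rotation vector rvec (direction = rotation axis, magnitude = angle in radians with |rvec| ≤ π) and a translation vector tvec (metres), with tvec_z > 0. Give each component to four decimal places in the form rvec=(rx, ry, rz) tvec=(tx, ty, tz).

rvec=(0.2492, 0.5342, 0.4769) tvec=(-0.0841, -0.0548, 0.6737)

Intrinsics K: fx=584.5, fy=696.7, cx=319.9, cy=228.7
Marker side s = 0.121 m; corners in marker frame (Z=0):
  M0 = (-0.0605, +0.0605, 0)
  M1 = (+0.0605, +0.0605, 0)
  M2 = (+0.0605, -0.0605, 0)
  M3 = (-0.0605, -0.0605, 0)
Detected image corners:
  c0 = (196.459236, 197.183411) px
  c1 = (266.816116, 257.248546) px
  c2 = (304.898635, 143.217099) px
  c3 = (227.278491, 88.131041) px
Planar DLT: solve 8×8 A·h = b for H (H[2,2]=1):
  H  [+452.49666 -155.25042 +246.90443]
  H  [+367.59572 +1009.44098 +172.07869]
  H  [-0.63506 +0.51560 +1.00000]
B = K⁻¹H; ‖b₁‖=1.484387, ‖b₂‖=1.484387; λ = 2/(‖b₁‖+‖b₂‖) = 0.673679, sign → tz>0 ⇒ λ=+0.673679
r₁ = λ·B[:,0] = (+0.75569,+0.49589,-0.42782); r₂ = λ·B[:,1] = (-0.36904,+0.86206,+0.34735)
r₃ = r₁×r₂ = (+0.54106,-0.10460,+0.83445); SVD([r₁ r₂ r₃]) → R = UVᵀ:
  R  [+0.75569 -0.36904 +0.54106]
  R  [+0.49589 +0.86206 -0.10460]
  R  [-0.42782 +0.34735 +0.83445]
t = (-0.08413, -0.05475, +0.67368) m
tr R = 2.452204; θ = arccos((tr R − 1)/2) = 0.758161 rad = 43.439°
axis k = ((R−Rᵀ)₃₂, (R−Rᵀ)₁₃, (R−Rᵀ)₂₁) / (2 sinθ) = (+0.328651, +0.704554, +0.628962)
rvec = θ·k = (+0.249170, +0.534165, +0.476854)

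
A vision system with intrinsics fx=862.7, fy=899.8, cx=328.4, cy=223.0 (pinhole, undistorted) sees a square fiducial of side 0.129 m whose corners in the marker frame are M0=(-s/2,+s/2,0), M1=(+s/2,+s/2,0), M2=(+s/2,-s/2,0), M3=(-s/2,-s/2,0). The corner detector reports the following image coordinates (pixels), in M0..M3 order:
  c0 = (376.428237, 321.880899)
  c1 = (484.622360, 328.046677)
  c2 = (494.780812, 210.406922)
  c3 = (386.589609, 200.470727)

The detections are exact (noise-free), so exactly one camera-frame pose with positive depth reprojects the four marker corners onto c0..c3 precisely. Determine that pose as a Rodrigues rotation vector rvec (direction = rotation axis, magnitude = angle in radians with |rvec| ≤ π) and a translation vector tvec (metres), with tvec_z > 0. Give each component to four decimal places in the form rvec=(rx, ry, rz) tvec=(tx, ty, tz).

Intrinsics K: fx=862.7, fy=899.8, cx=328.4, cy=223.0
Marker side s = 0.129 m; corners in marker frame (Z=0):
  M0 = (-0.0645, +0.0645, 0)
  M1 = (+0.0645, +0.0645, 0)
  M2 = (+0.0645, -0.0645, 0)
  M3 = (-0.0645, -0.0645, 0)
Detected image corners:
  c0 = (376.428237, 321.880899) px
  c1 = (484.622360, 328.046677) px
  c2 = (494.780812, 210.406922) px
  c3 = (386.589609, 200.470727) px
Planar DLT: solve 8×8 A·h = b for H (H[2,2]=1):
  H  [+944.56013 -68.90936 +436.44577]
  H  [+126.83653 +932.31751 +265.35156]
  H  [+0.24301 +0.02261 +1.00000]
B = K⁻¹H; ‖b₁‖=1.034574, ‖b₂‖=1.034574; λ = 2/(‖b₁‖+‖b₂‖) = 0.966582, sign → tz>0 ⇒ λ=+0.966582
r₁ = λ·B[:,0] = (+0.96888,+0.07804,+0.23489); r₂ = λ·B[:,1] = (-0.08553,+0.99610,+0.02186)
r₃ = r₁×r₂ = (-0.23227,-0.04126,+0.97178); SVD([r₁ r₂ r₃]) → R = UVᵀ:
  R  [+0.96888 -0.08553 -0.23227]
  R  [+0.07804 +0.99610 -0.04126]
  R  [+0.23489 +0.02186 +0.97178]
t = (+0.12106, +0.04549, +0.96658) m
tr R = 2.936756; θ = arccos((tr R − 1)/2) = 0.252150 rad = 14.447°
axis k = ((R−Rᵀ)₃₂, (R−Rᵀ)₁₃, (R−Rᵀ)₂₁) / (2 sinθ) = (+0.126500, -0.936240, +0.327799)
rvec = θ·k = (+0.031897, -0.236073, +0.082655)

rvec=(0.0319, -0.2361, 0.0827) tvec=(0.1211, 0.0455, 0.9666)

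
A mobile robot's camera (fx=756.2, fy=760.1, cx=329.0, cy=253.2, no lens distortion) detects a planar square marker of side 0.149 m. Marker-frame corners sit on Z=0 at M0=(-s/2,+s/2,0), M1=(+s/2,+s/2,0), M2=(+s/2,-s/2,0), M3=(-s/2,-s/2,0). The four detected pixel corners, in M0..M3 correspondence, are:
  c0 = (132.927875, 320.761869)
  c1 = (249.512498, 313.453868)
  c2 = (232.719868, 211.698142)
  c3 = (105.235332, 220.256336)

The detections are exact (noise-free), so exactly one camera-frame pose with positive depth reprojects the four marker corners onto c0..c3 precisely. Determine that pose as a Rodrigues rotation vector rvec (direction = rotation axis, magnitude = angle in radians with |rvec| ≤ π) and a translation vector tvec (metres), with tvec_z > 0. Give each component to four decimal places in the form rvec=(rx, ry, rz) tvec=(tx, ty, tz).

rvec=(0.5901, 0.0125, -0.0723) tvec=(-0.1801, 0.0189, 0.9168)

Intrinsics K: fx=756.2, fy=760.1, cx=329.0, cy=253.2
Marker side s = 0.149 m; corners in marker frame (Z=0):
  M0 = (-0.0745, +0.0745, 0)
  M1 = (+0.0745, +0.0745, 0)
  M2 = (+0.0745, -0.0745, 0)
  M3 = (-0.0745, -0.0745, 0)
Detected image corners:
  c0 = (132.927875, 320.761869) px
  c1 = (249.512498, 313.453868) px
  c2 = (232.719868, 211.698142) px
  c3 = (105.235332, 220.256336) px
Planar DLT: solve 8×8 A·h = b for H (H[2,2]=1):
  H  [+810.99068 +258.49943 +180.43982]
  H  [-62.49848 +840.21884 +268.83556]
  H  [-0.03544 +0.60591 +1.00000]
B = K⁻¹H; ‖b₁‖=1.090726, ‖b₂‖=1.090726; λ = 2/(‖b₁‖+‖b₂‖) = 0.916821, sign → tz>0 ⇒ λ=+0.916821
r₁ = λ·B[:,0] = (+0.99738,-0.06456,-0.03249); r₂ = λ·B[:,1] = (+0.07172,+0.82841,+0.55551)
r₃ = r₁×r₂ = (-0.00895,-0.55639,+0.83087); SVD([r₁ r₂ r₃]) → R = UVᵀ:
  R  [+0.99738 +0.07172 -0.00895]
  R  [-0.06456 +0.82841 -0.55639]
  R  [-0.03249 +0.55551 +0.83087]
t = (-0.18012, +0.01886, +0.91682) m
tr R = 2.656669; θ = arccos((tr R − 1)/2) = 0.594668 rad = 34.072°
axis k = ((R−Rᵀ)₃₂, (R−Rᵀ)₁₃, (R−Rᵀ)₂₁) / (2 sinθ) = (+0.992353, +0.021009, -0.121629)
rvec = θ·k = (+0.590121, +0.012493, -0.072329)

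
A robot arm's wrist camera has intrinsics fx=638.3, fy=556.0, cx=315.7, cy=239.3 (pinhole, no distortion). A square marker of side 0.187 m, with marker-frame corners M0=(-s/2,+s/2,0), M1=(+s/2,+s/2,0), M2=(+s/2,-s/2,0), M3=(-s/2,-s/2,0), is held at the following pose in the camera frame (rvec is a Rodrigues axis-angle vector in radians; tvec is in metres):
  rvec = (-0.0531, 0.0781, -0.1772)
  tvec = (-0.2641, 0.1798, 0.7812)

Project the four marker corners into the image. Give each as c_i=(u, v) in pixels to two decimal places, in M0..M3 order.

Intrinsics K: fx=638.3, fy=556.0, cx=315.7, cy=239.3
Marker side s = 0.187 m; corners in marker frame (Z=0):
  M0 = (-0.0935, +0.0935, 0)
  M1 = (+0.0935, +0.0935, 0)
  M2 = (+0.0935, -0.0935, 0)
  M3 = (-0.0935, -0.0935, 0)
rvec = (-0.0531, 0.0781, -0.1772), |rvec| = θ = 0.20080 rad = 11.505°
Rodrigues: sinθ=0.19945, 1−cosθ=0.02009; R = I + sinθ·[k]× + (1−cosθ)·[k]×²:
    [+0.98131 +0.17395 +0.08227]
    [-0.17808 +0.98295 +0.04585]
    [-0.07289 -0.05964 +0.99556]
t = (-0.2641, 0.1798, 0.7812) m
M0: Pc = R·M0+t = (-0.33959, +0.28836, +0.78244); u = 638.3·(-0.33959)/0.78244 + 315.7 = 38.6692, v = 556.0·(+0.28836)/0.78244 + 239.3 = 444.2054
M1: Pc = R·M1+t = (-0.15608, +0.25506, +0.76881); u = 638.3·(-0.15608)/0.76881 + 315.7 = 186.1125, v = 556.0·(+0.25506)/0.76881 + 239.3 = 423.7552
M2: Pc = R·M2+t = (-0.18861, +0.07124, +0.77996); u = 638.3·(-0.18861)/0.77996 + 315.7 = 161.3456, v = 556.0·(+0.07124)/0.77996 + 239.3 = 290.0868
M3: Pc = R·M3+t = (-0.37212, +0.10454, +0.79359); u = 638.3·(-0.37212)/0.79359 + 315.7 = 16.3998, v = 556.0·(+0.10454)/0.79359 + 239.3 = 312.5453

c0=(38.67, 444.21) c1=(186.11, 423.76) c2=(161.35, 290.09) c3=(16.40, 312.55)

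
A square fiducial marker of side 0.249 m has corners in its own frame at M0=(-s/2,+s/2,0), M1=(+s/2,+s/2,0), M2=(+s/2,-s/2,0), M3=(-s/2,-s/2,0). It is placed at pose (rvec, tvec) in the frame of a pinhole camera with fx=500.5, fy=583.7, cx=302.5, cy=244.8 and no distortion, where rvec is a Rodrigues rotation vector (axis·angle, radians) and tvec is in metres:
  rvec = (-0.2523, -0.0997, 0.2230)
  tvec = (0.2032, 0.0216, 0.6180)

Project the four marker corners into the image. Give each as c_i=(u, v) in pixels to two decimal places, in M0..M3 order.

c0=(351.69, 356.42) c1=(553.68, 409.60) c2=(568.14, 185.29) c3=(386.79, 131.36)

Intrinsics K: fx=500.5, fy=583.7, cx=302.5, cy=244.8
Marker side s = 0.249 m; corners in marker frame (Z=0):
  M0 = (-0.1245, +0.1245, 0)
  M1 = (+0.1245, +0.1245, 0)
  M2 = (+0.1245, -0.1245, 0)
  M3 = (-0.1245, -0.1245, 0)
rvec = (-0.2523, -0.0997, 0.2230), |rvec| = θ = 0.35118 rad = 20.121°
Rodrigues: sinθ=0.34400, 1−cosθ=0.06103; R = I + sinθ·[k]× + (1−cosθ)·[k]×²:
    [+0.97047 -0.20600 -0.12551]
    [+0.23089 +0.94389 +0.23614]
    [+0.06982 -0.25815 +0.96358]
t = (0.2032, 0.0216, 0.6180) m
M0: Pc = R·M0+t = (+0.05673, +0.11037, +0.57717); u = 500.5·(+0.05673)/0.57717 + 302.5 = 351.6942, v = 583.7·(+0.11037)/0.57717 + 244.8 = 356.4170
M1: Pc = R·M1+t = (+0.29838, +0.16786, +0.59455); u = 500.5·(+0.29838)/0.59455 + 302.5 = 553.6765, v = 583.7·(+0.16786)/0.59455 + 244.8 = 409.5961
M2: Pc = R·M2+t = (+0.34967, -0.06717, +0.65883); u = 500.5·(+0.34967)/0.65883 + 302.5 = 568.1366, v = 583.7·(-0.06717)/0.65883 + 244.8 = 185.2918
M3: Pc = R·M3+t = (+0.10802, -0.12466, +0.64145); u = 500.5·(+0.10802)/0.64145 + 302.5 = 386.7867, v = 583.7·(-0.12466)/0.64145 + 244.8 = 131.3624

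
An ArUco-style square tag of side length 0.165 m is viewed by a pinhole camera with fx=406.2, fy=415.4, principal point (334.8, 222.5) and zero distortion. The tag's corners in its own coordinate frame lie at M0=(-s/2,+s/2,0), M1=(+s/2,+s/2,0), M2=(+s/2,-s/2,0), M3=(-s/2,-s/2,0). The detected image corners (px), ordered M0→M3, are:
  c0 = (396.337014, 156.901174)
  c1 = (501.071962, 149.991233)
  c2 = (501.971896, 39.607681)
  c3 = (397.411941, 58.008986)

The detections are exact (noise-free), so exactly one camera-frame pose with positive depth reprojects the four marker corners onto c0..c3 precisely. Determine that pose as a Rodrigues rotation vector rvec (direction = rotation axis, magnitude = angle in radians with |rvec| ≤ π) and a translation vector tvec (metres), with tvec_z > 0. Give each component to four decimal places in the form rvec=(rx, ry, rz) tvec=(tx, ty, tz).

rvec=(-0.0135, 0.4524, 0.0101) tvec=(0.1798, -0.1909, 0.6549)

Intrinsics K: fx=406.2, fy=415.4, cx=334.8, cy=222.5
Marker side s = 0.165 m; corners in marker frame (Z=0):
  M0 = (-0.0825, +0.0825, 0)
  M1 = (+0.0825, +0.0825, 0)
  M2 = (+0.0825, -0.0825, 0)
  M3 = (-0.0825, -0.0825, 0)
Detected image corners:
  c0 = (396.337014, 156.901174) px
  c1 = (501.071962, 149.991233) px
  c2 = (501.971896, 39.607681) px
  c3 = (397.411941, 58.008986) px
Planar DLT: solve 8×8 A·h = b for H (H[2,2]=1):
  H  [+334.35714 -13.39559 +446.31719]
  H  [-144.25701 +630.58921 +101.40483]
  H  [-0.66757 -0.01643 +1.00000]
B = K⁻¹H; ‖b₁‖=1.527043, ‖b₂‖=1.527043; λ = 2/(‖b₁‖+‖b₂‖) = 0.654860, sign → tz>0 ⇒ λ=+0.654860
r₁ = λ·B[:,0] = (+0.89936,+0.00674,-0.43716); r₂ = λ·B[:,1] = (-0.01273,+0.99986,-0.01076)
r₃ = r₁×r₂ = (+0.43703,+0.01524,+0.89932); SVD([r₁ r₂ r₃]) → R = UVᵀ:
  R  [+0.89936 -0.01273 +0.43703]
  R  [+0.00674 +0.99986 +0.01524]
  R  [-0.43716 -0.01076 +0.89932]
t = (+0.17978, -0.19090, +0.65486) m
tr R = 2.798537; θ = arccos((tr R − 1)/2) = 0.452702 rad = 25.938°
axis k = ((R−Rᵀ)₃₂, (R−Rᵀ)₁₃, (R−Rᵀ)₂₁) / (2 sinθ) = (-0.029725, +0.999310, +0.022253)
rvec = θ·k = (-0.013457, +0.452390, +0.010074)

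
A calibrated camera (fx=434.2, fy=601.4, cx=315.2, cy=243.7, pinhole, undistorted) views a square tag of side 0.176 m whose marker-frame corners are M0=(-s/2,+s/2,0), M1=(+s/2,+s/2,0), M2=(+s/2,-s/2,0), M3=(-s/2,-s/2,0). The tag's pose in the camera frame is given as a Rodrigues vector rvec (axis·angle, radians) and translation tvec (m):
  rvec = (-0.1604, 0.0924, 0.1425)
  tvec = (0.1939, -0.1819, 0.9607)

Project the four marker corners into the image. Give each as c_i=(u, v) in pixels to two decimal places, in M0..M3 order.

c0=(357.92, 175.98) c1=(439.02, 189.77) c2=(447.35, 84.10) c3=(368.30, 72.63)

Intrinsics K: fx=434.2, fy=601.4, cx=315.2, cy=243.7
Marker side s = 0.176 m; corners in marker frame (Z=0):
  M0 = (-0.0880, +0.0880, 0)
  M1 = (+0.0880, +0.0880, 0)
  M2 = (+0.0880, -0.0880, 0)
  M3 = (-0.0880, -0.0880, 0)
rvec = (-0.1604, 0.0924, 0.1425), |rvec| = θ = 0.23361 rad = 13.385°
Rodrigues: sinθ=0.23149, 1−cosθ=0.02716; R = I + sinθ·[k]× + (1−cosθ)·[k]×²:
    [+0.98564 -0.14858 +0.08019]
    [+0.13383 +0.97709 +0.16550]
    [-0.10294 -0.15239 +0.98294]
t = (0.1939, -0.1819, 0.9607) m
M0: Pc = R·M0+t = (+0.09409, -0.10769, +0.95635); u = 434.2·(+0.09409)/0.95635 + 315.2 = 357.9177, v = 601.4·(-0.10769)/0.95635 + 243.7 = 175.9769
M1: Pc = R·M1+t = (+0.26756, -0.08414, +0.93823); u = 434.2·(+0.26756)/0.93823 + 315.2 = 439.0235, v = 601.4·(-0.08414)/0.93823 + 243.7 = 189.7673
M2: Pc = R·M2+t = (+0.29371, -0.25611, +0.96505); u = 434.2·(+0.29371)/0.96505 + 315.2 = 447.3481, v = 601.4·(-0.25611)/0.96505 + 243.7 = 84.0998
M3: Pc = R·M3+t = (+0.12024, -0.27966, +0.98317); u = 434.2·(+0.12024)/0.98317 + 315.2 = 368.3014, v = 601.4·(-0.27966)/0.98317 + 243.7 = 72.6328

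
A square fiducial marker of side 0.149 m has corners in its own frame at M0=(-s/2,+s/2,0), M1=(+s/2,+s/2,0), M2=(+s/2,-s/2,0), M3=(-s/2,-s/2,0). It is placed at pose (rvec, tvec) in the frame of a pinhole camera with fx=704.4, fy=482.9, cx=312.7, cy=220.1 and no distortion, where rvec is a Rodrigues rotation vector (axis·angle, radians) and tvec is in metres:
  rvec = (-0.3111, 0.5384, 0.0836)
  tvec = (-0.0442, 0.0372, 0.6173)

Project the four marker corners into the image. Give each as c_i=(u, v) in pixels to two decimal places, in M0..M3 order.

Intrinsics K: fx=704.4, fy=482.9, cx=312.7, cy=220.1
Marker side s = 0.149 m; corners in marker frame (Z=0):
  M0 = (-0.0745, +0.0745, 0)
  M1 = (+0.0745, +0.0745, 0)
  M2 = (+0.0745, -0.0745, 0)
  M3 = (-0.0745, -0.0745, 0)
rvec = (-0.3111, 0.5384, 0.0836), |rvec| = θ = 0.62741 rad = 35.948°
Rodrigues: sinθ=0.58705, 1−cosθ=0.19045; R = I + sinθ·[k]× + (1−cosθ)·[k]×²:
    [+0.85637 -0.15926 +0.49118]
    [-0.00281 +0.94979 +0.31286]
    [-0.51635 -0.26931 +0.81293]
t = (-0.0442, 0.0372, 0.6173) m
M0: Pc = R·M0+t = (-0.11986, +0.10817, +0.63570); u = 704.4·(-0.11986)/0.63570 + 312.7 = 179.8825, v = 482.9·(+0.10817)/0.63570 + 220.1 = 302.2687
M1: Pc = R·M1+t = (+0.00774, +0.10775, +0.55877); u = 704.4·(+0.00774)/0.55877 + 312.7 = 322.4511, v = 482.9·(+0.10775)/0.55877 + 220.1 = 313.2199
M2: Pc = R·M2+t = (+0.03146, -0.03377, +0.59890); u = 704.4·(+0.03146)/0.59890 + 312.7 = 349.7076, v = 482.9·(-0.03377)/0.59890 + 220.1 = 192.8712
M3: Pc = R·M3+t = (-0.09614, -0.03335, +0.67583); u = 704.4·(-0.09614)/0.67583 + 312.7 = 212.5012, v = 482.9·(-0.03335)/0.67583 + 220.1 = 196.2706

c0=(179.88, 302.27) c1=(322.45, 313.22) c2=(349.71, 192.87) c3=(212.50, 196.27)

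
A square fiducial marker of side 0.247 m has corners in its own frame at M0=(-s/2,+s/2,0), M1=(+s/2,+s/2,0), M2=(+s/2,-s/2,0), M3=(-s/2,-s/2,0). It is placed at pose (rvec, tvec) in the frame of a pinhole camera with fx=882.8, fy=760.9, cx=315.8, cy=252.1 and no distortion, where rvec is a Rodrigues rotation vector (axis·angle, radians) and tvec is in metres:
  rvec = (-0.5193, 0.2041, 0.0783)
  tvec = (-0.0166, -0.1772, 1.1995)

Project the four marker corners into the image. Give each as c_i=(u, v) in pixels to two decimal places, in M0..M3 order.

Intrinsics K: fx=882.8, fy=760.9, cx=315.8, cy=252.1
Marker side s = 0.247 m; corners in marker frame (Z=0):
  M0 = (-0.1235, +0.1235, 0)
  M1 = (+0.1235, +0.1235, 0)
  M2 = (+0.1235, -0.1235, 0)
  M3 = (-0.1235, -0.1235, 0)
rvec = (-0.5193, 0.2041, 0.0783), |rvec| = θ = 0.56344 rad = 32.283°
Rodrigues: sinθ=0.53409, 1−cosθ=0.15458; R = I + sinθ·[k]× + (1−cosθ)·[k]×²:
    [+0.97673 -0.12583 +0.17367]
    [+0.02262 +0.86571 +0.50004]
    [-0.21327 -0.48448 +0.84841]
t = (-0.0166, -0.1772, 1.1995) m
M0: Pc = R·M0+t = (-0.15277, -0.07308, +1.16601); u = 882.8·(-0.15277)/1.16601 + 315.8 = 200.1384, v = 760.9·(-0.07308)/1.16601 + 252.1 = 204.4115
M1: Pc = R·M1+t = (+0.08849, -0.06749, +1.11333); u = 882.8·(+0.08849)/1.11333 + 315.8 = 385.9642, v = 760.9·(-0.06749)/1.11333 + 252.1 = 205.9728
M2: Pc = R·M2+t = (+0.11957, -0.28132, +1.23299); u = 882.8·(+0.11957)/1.23299 + 315.8 = 401.4072, v = 760.9·(-0.28132)/1.23299 + 252.1 = 78.4918
M3: Pc = R·M3+t = (-0.12169, -0.28691, +1.28567); u = 882.8·(-0.12169)/1.28567 + 315.8 = 232.2446, v = 760.9·(-0.28691)/1.28567 + 252.1 = 82.2991

c0=(200.14, 204.41) c1=(385.96, 205.97) c2=(401.41, 78.49) c3=(232.24, 82.30)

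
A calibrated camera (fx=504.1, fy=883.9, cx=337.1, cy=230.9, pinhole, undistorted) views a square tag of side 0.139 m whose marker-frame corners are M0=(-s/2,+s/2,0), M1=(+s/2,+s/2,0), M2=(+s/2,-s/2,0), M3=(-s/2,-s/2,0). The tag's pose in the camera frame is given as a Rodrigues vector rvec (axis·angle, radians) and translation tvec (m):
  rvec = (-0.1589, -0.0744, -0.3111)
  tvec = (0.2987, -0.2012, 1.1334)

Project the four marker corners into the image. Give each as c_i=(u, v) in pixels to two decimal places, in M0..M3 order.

c0=(451.90, 139.76) c1=(509.39, 108.38) c2=(487.48, 10.14) c3=(430.74, 39.80)

Intrinsics K: fx=504.1, fy=883.9, cx=337.1, cy=230.9
Marker side s = 0.139 m; corners in marker frame (Z=0):
  M0 = (-0.0695, +0.0695, 0)
  M1 = (+0.0695, +0.0695, 0)
  M2 = (+0.0695, -0.0695, 0)
  M3 = (-0.0695, -0.0695, 0)
rvec = (-0.1589, -0.0744, -0.3111), |rvec| = θ = 0.35717 rad = 20.464°
Rodrigues: sinθ=0.34962, 1−cosθ=0.06311; R = I + sinθ·[k]× + (1−cosθ)·[k]×²:
    [+0.94938 +0.31038 -0.04837]
    [-0.29868 +0.93963 +0.16699]
    [+0.09728 -0.14409 +0.98477]
t = (0.2987, -0.2012, 1.1334) m
M0: Pc = R·M0+t = (+0.25429, -0.11514, +1.11662); u = 504.1·(+0.25429)/1.11662 + 337.1 = 451.8988, v = 883.9·(-0.11514)/1.11662 + 230.9 = 139.7592
M1: Pc = R·M1+t = (+0.38625, -0.15665, +1.13015); u = 504.1·(+0.38625)/1.13015 + 337.1 = 509.3876, v = 883.9·(-0.15665)/1.13015 + 230.9 = 108.3793
M2: Pc = R·M2+t = (+0.34311, -0.28726, +1.15018); u = 504.1·(+0.34311)/1.15018 + 337.1 = 487.4790, v = 883.9·(-0.28726)/1.15018 + 230.9 = 10.1413
M3: Pc = R·M3+t = (+0.21115, -0.24575, +1.13665); u = 504.1·(+0.21115)/1.13665 + 337.1 = 430.7425, v = 883.9·(-0.24575)/1.13665 + 230.9 = 39.7996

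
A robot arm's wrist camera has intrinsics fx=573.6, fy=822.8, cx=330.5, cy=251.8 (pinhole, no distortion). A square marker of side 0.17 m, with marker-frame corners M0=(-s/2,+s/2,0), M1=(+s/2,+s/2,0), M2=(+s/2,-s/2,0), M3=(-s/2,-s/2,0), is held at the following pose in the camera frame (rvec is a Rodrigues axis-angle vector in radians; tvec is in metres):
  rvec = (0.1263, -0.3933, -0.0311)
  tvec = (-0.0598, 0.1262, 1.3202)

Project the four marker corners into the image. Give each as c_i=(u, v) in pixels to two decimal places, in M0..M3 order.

c0=(269.65, 388.09) c1=(338.56, 376.02) c2=(338.28, 274.65) c3=(268.17, 281.80)

Intrinsics K: fx=573.6, fy=822.8, cx=330.5, cy=251.8
Marker side s = 0.17 m; corners in marker frame (Z=0):
  M0 = (-0.0850, +0.0850, 0)
  M1 = (+0.0850, +0.0850, 0)
  M2 = (+0.0850, -0.0850, 0)
  M3 = (-0.0850, -0.0850, 0)
rvec = (0.1263, -0.3933, -0.0311), |rvec| = θ = 0.41425 rad = 23.735°
Rodrigues: sinθ=0.40250, 1−cosθ=0.08458; R = I + sinθ·[k]× + (1−cosθ)·[k]×²:
    [+0.92328 +0.00573 -0.38408]
    [-0.05470 +0.99166 -0.11669]
    [+0.38021 +0.12875 +0.91589]
t = (-0.0598, 0.1262, 1.3202) m
M0: Pc = R·M0+t = (-0.13779, +0.21514, +1.29883); u = 573.6·(-0.13779)/1.29883 + 330.5 = 269.6472, v = 822.8·(+0.21514)/1.29883 + 251.8 = 388.0907
M1: Pc = R·M1+t = (+0.01917, +0.20584, +1.36346); u = 573.6·(+0.01917)/1.36346 + 330.5 = 338.5631, v = 822.8·(+0.20584)/1.36346 + 251.8 = 376.0180
M2: Pc = R·M2+t = (+0.01819, +0.03726, +1.34157); u = 573.6·(+0.01819)/1.34157 + 330.5 = 338.2779, v = 822.8·(+0.03726)/1.34157 + 251.8 = 274.6514
M3: Pc = R·M3+t = (-0.13877, +0.04656, +1.27694); u = 573.6·(-0.13877)/1.27694 + 330.5 = 268.1663, v = 822.8·(+0.04656)/1.27694 + 251.8 = 281.8001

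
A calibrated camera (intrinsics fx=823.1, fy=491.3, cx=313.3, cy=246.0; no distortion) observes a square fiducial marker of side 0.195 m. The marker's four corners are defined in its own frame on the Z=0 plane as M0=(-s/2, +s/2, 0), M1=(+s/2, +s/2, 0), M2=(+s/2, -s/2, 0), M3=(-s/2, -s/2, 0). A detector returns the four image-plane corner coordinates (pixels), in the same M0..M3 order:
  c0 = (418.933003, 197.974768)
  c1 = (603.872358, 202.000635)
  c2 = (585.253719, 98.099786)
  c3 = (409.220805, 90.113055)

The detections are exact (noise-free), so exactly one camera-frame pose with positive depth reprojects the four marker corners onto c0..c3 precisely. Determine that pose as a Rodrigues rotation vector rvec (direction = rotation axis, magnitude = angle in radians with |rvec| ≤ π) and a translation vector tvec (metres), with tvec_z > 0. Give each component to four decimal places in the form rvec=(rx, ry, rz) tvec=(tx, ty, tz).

rvec=(-0.2297, -0.1762, -0.0020) tvec=(0.1967, -0.1715, 0.8402)

Intrinsics K: fx=823.1, fy=491.3, cx=313.3, cy=246.0
Marker side s = 0.195 m; corners in marker frame (Z=0):
  M0 = (-0.0975, +0.0975, 0)
  M1 = (+0.0975, +0.0975, 0)
  M2 = (+0.0975, -0.0975, 0)
  M3 = (-0.0975, -0.0975, 0)
Detected image corners:
  c0 = (418.933003, 197.974768) px
  c1 = (603.872358, 202.000635) px
  c2 = (585.253719, 98.099786) px
  c3 = (409.220805, 90.113055) px
Planar DLT: solve 8×8 A·h = b for H (H[2,2]=1):
  H  [+1029.42305 -62.71749 +505.95634]
  H  [+61.52403 +503.17360 +145.71757]
  H  [+0.20712 -0.26932 +1.00000]
B = K⁻¹H; ‖b₁‖=1.190188, ‖b₂‖=1.190188; λ = 2/(‖b₁‖+‖b₂‖) = 0.840204, sign → tz>0 ⇒ λ=+0.840204
r₁ = λ·B[:,0] = (+0.98458,+0.01808,+0.17402); r₂ = λ·B[:,1] = (+0.02211,+0.97381,-0.22628)
r₃ = r₁×r₂ = (-0.17355,+0.22664,+0.95839); SVD([r₁ r₂ r₃]) → R = UVᵀ:
  R  [+0.98458 +0.02211 -0.17355]
  R  [+0.01808 +0.97381 +0.22664]
  R  [+0.17402 -0.22628 +0.95839]
t = (+0.19666, -0.17150, +0.84020) m
tr R = 2.916779; θ = arccos((tr R − 1)/2) = 0.289491 rad = 16.587°
axis k = ((R−Rᵀ)₃₂, (R−Rᵀ)₁₃, (R−Rᵀ)₂₁) / (2 sinθ) = (-0.793303, -0.608787, -0.007054)
rvec = θ·k = (-0.229654, -0.176238, -0.002042)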